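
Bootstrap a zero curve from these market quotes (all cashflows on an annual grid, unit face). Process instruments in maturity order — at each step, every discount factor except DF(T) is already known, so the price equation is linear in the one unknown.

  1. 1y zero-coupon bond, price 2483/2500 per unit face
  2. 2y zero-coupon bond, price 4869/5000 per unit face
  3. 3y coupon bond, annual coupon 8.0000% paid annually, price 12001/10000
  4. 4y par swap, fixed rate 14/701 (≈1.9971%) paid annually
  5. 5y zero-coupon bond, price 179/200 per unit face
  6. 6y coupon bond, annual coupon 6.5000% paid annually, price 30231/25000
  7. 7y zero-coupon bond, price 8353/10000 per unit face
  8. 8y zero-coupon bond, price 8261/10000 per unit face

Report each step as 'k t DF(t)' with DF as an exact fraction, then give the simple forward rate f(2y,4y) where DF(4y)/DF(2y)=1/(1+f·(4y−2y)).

step 1 [1y] zero: DF = P = 2483/2500 ≈ 0.993200
step 2 [2y] zero: DF = P = 4869/5000 ≈ 0.973800
step 3 [3y] bond c/1=2/25: DF=(12001/10000 − 2/25·(0.993200+0.973800))/(1+2/25) = 1931/2000 ≈ 0.965500
step 4 [4y] swap r/1=14/701: DF=(1 − 14/701·(0.993200+0.973800+0.965500))/(1+14/701) = 923/1000 ≈ 0.923000
step 5 [5y] zero: DF = P = 179/200 ≈ 0.895000
step 6 [6y] bond c/1=13/200: DF=(30231/25000 − 13/200·(0.993200+0.973800+0.965500+0.923000+0.895000))/(1+13/200) = 1691/2000 ≈ 0.845500
step 7 [7y] zero: DF = P = 8353/10000 ≈ 0.835300
step 8 [8y] zero: DF = P = 8261/10000 ≈ 0.826100

1 1 2483/2500
2 2 4869/5000
3 3 1931/2000
4 4 923/1000
5 5 179/200
6 6 1691/2000
7 7 8353/10000
8 8 8261/10000
f(2y,4y) = ((4869/5000)/(923/1000) − 1)/(2) = 127/4615 ≈ 2.7519%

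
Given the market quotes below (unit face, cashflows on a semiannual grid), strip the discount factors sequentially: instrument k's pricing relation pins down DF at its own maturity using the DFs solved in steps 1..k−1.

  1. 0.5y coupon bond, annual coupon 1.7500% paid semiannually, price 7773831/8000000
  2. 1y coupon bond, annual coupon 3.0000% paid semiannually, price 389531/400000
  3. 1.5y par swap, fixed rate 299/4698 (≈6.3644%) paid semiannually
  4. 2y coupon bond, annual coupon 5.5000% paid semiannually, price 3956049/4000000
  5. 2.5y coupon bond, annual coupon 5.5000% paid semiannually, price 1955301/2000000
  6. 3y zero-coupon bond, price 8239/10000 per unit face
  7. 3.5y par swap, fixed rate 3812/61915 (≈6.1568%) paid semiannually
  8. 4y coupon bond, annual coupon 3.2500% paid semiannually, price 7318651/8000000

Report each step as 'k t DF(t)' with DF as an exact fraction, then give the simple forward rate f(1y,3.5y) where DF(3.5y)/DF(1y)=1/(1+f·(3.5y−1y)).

step 1 [0.5y] bond c/2=7/800: DF=(7773831/8000000 − 7/800·(0))/(1+7/800) = 9633/10000 ≈ 0.963300
step 2 [1y] bond c/2=3/200: DF=(389531/400000 − 3/200·(0.963300))/(1+3/200) = 2363/2500 ≈ 0.945200
step 3 [1.5y] swap r/2=299/9396: DF=(1 − 299/9396·(0.963300+0.945200))/(1+299/9396) = 9103/10000 ≈ 0.910300
step 4 [2y] bond c/2=11/400: DF=(3956049/4000000 − 11/400·(0.963300+0.945200+0.910300))/(1+11/400) = 8871/10000 ≈ 0.887100
step 5 [2.5y] bond c/2=11/400: DF=(1955301/2000000 − 11/400·(0.963300+0.945200+0.910300+0.887100))/(1+11/400) = 8523/10000 ≈ 0.852300
step 6 [3y] zero: DF = P = 8239/10000 ≈ 0.823900
step 7 [3.5y] swap r/2=1906/61915: DF=(1 − 1906/61915·(0.963300+0.945200+0.910300+0.887100+0.852300+0.823900))/(1+1906/61915) = 4047/5000 ≈ 0.809400
step 8 [4y] bond c/2=13/800: DF=(7318651/8000000 − 13/800·(0.963300+0.945200+0.910300+0.887100+0.852300+0.823900+0.809400))/(1+13/800) = 2003/2500 ≈ 0.801200

1 1/2 9633/10000
2 1 2363/2500
3 3/2 9103/10000
4 2 8871/10000
5 5/2 8523/10000
6 3 8239/10000
7 7/2 4047/5000
8 4 2003/2500
f(1y,3.5y) = ((2363/2500)/(4047/5000) − 1)/(5/2) = 1358/20235 ≈ 6.7111%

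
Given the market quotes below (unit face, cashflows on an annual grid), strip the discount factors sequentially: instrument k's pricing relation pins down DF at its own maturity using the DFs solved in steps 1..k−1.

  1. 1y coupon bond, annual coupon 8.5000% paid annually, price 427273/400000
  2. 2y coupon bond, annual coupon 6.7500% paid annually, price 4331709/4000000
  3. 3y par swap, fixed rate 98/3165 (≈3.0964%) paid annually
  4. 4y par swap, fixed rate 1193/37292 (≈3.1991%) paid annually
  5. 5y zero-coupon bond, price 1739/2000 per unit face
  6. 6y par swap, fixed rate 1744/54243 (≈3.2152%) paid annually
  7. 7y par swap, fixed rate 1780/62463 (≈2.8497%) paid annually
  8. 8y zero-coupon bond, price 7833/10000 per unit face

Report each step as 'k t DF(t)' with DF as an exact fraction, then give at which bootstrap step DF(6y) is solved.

1 1 1969/2000
2 2 4761/5000
3 3 4559/5000
4 4 8807/10000
5 5 1739/2000
6 6 516/625
7 7 411/500
8 8 7833/10000
DF(6y) is solved at step 6

step 1 [1y] bond c/1=17/200: DF=(427273/400000 − 17/200·(0))/(1+17/200) = 1969/2000 ≈ 0.984500
step 2 [2y] bond c/1=27/400: DF=(4331709/4000000 − 27/400·(0.984500))/(1+27/400) = 4761/5000 ≈ 0.952200
step 3 [3y] swap r/1=98/3165: DF=(1 − 98/3165·(0.984500+0.952200))/(1+98/3165) = 4559/5000 ≈ 0.911800
step 4 [4y] swap r/1=1193/37292: DF=(1 − 1193/37292·(0.984500+0.952200+0.911800))/(1+1193/37292) = 8807/10000 ≈ 0.880700
step 5 [5y] zero: DF = P = 1739/2000 ≈ 0.869500
step 6 [6y] swap r/1=1744/54243: DF=(1 − 1744/54243·(0.984500+0.952200+0.911800+0.880700+0.869500))/(1+1744/54243) = 516/625 ≈ 0.825600
step 7 [7y] swap r/1=1780/62463: DF=(1 − 1780/62463·(0.984500+0.952200+0.911800+0.880700+0.869500+0.825600))/(1+1780/62463) = 411/500 ≈ 0.822000
step 8 [8y] zero: DF = P = 7833/10000 ≈ 0.783300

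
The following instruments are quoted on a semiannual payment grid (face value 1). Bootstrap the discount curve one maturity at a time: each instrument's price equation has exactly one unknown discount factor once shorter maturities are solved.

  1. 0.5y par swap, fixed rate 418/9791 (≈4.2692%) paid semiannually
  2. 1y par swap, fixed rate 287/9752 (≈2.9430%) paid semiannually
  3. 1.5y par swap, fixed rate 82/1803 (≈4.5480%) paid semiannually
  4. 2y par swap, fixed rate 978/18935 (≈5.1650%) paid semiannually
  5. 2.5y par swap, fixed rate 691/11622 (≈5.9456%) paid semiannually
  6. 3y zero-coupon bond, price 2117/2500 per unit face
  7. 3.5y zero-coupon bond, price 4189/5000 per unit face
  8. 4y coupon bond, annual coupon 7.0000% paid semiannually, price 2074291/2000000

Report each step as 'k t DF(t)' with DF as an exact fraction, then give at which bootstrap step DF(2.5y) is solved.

1 1/2 9791/10000
2 1 9713/10000
3 3/2 584/625
4 2 4511/5000
5 5/2 4309/5000
6 3 2117/2500
7 7/2 4189/5000
8 4 7879/10000
DF(2.5y) is solved at step 5

step 1 [0.5y] swap r/2=209/9791: DF=(1 − 209/9791·(0))/(1+209/9791) = 9791/10000 ≈ 0.979100
step 2 [1y] swap r/2=287/19504: DF=(1 − 287/19504·(0.979100))/(1+287/19504) = 9713/10000 ≈ 0.971300
step 3 [1.5y] swap r/2=41/1803: DF=(1 − 41/1803·(0.979100+0.971300))/(1+41/1803) = 584/625 ≈ 0.934400
step 4 [2y] swap r/2=489/18935: DF=(1 − 489/18935·(0.979100+0.971300+0.934400))/(1+489/18935) = 4511/5000 ≈ 0.902200
step 5 [2.5y] swap r/2=691/23244: DF=(1 − 691/23244·(0.979100+0.971300+0.934400+0.902200))/(1+691/23244) = 4309/5000 ≈ 0.861800
step 6 [3y] zero: DF = P = 2117/2500 ≈ 0.846800
step 7 [3.5y] zero: DF = P = 4189/5000 ≈ 0.837800
step 8 [4y] bond c/2=7/200: DF=(2074291/2000000 − 7/200·(0.979100+0.971300+0.934400+0.902200+0.861800+0.846800+0.837800))/(1+7/200) = 7879/10000 ≈ 0.787900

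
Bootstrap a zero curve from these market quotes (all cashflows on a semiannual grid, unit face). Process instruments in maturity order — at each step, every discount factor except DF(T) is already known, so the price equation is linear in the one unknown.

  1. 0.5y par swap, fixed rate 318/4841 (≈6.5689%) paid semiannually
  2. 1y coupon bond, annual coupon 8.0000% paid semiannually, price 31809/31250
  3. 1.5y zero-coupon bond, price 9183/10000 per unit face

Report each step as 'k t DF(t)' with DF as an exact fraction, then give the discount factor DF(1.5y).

step 1 [0.5y] swap r/2=159/4841: DF=(1 − 159/4841·(0))/(1+159/4841) = 4841/5000 ≈ 0.968200
step 2 [1y] bond c/2=1/25: DF=(31809/31250 − 1/25·(0.968200))/(1+1/25) = 1883/2000 ≈ 0.941500
step 3 [1.5y] zero: DF = P = 9183/10000 ≈ 0.918300

1 1/2 4841/5000
2 1 1883/2000
3 3/2 9183/10000
DF(1.5y) = 9183/10000 ≈ 0.918300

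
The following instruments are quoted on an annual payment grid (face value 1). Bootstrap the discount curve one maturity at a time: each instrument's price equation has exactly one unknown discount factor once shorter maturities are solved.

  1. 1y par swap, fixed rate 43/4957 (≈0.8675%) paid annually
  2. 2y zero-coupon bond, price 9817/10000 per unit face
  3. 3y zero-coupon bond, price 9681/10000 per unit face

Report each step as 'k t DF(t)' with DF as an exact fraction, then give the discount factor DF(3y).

1 1 4957/5000
2 2 9817/10000
3 3 9681/10000
DF(3y) = 9681/10000 ≈ 0.968100

step 1 [1y] swap r/1=43/4957: DF=(1 − 43/4957·(0))/(1+43/4957) = 4957/5000 ≈ 0.991400
step 2 [2y] zero: DF = P = 9817/10000 ≈ 0.981700
step 3 [3y] zero: DF = P = 9681/10000 ≈ 0.968100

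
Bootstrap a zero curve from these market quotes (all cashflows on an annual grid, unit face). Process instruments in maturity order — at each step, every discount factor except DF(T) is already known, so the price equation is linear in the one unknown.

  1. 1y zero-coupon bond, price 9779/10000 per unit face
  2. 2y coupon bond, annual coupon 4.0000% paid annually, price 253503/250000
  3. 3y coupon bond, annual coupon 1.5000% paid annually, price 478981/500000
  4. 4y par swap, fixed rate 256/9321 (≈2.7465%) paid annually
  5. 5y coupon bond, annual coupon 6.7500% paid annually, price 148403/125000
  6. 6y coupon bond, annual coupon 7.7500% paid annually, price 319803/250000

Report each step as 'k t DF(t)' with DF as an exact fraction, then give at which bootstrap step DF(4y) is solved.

step 1 [1y] zero: DF = P = 9779/10000 ≈ 0.977900
step 2 [2y] bond c/1=1/25: DF=(253503/250000 − 1/25·(0.977900))/(1+1/25) = 4687/5000 ≈ 0.937400
step 3 [3y] bond c/1=3/200: DF=(478981/500000 − 3/200·(0.977900+0.937400))/(1+3/200) = 1831/2000 ≈ 0.915500
step 4 [4y] swap r/1=256/9321: DF=(1 − 256/9321·(0.977900+0.937400+0.915500))/(1+256/9321) = 561/625 ≈ 0.897600
step 5 [5y] bond c/1=27/400: DF=(148403/125000 − 27/400·(0.977900+0.937400+0.915500+0.897600))/(1+27/400) = 2191/2500 ≈ 0.876400
step 6 [6y] bond c/1=31/400: DF=(319803/250000 − 31/400·(0.977900+0.937400+0.915500+0.897600+0.876400))/(1+31/400) = 107/125 ≈ 0.856000

1 1 9779/10000
2 2 4687/5000
3 3 1831/2000
4 4 561/625
5 5 2191/2500
6 6 107/125
DF(4y) is solved at step 4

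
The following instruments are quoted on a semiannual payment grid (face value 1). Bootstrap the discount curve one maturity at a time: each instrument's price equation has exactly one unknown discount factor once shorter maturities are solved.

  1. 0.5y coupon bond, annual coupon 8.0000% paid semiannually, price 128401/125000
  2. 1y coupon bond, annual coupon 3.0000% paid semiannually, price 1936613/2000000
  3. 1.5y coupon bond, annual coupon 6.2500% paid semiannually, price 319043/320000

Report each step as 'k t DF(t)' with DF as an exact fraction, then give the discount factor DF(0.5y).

1 1/2 9877/10000
2 1 4697/5000
3 3/2 2271/2500
DF(0.5y) = 9877/10000 ≈ 0.987700

step 1 [0.5y] bond c/2=1/25: DF=(128401/125000 − 1/25·(0))/(1+1/25) = 9877/10000 ≈ 0.987700
step 2 [1y] bond c/2=3/200: DF=(1936613/2000000 − 3/200·(0.987700))/(1+3/200) = 4697/5000 ≈ 0.939400
step 3 [1.5y] bond c/2=1/32: DF=(319043/320000 − 1/32·(0.987700+0.939400))/(1+1/32) = 2271/2500 ≈ 0.908400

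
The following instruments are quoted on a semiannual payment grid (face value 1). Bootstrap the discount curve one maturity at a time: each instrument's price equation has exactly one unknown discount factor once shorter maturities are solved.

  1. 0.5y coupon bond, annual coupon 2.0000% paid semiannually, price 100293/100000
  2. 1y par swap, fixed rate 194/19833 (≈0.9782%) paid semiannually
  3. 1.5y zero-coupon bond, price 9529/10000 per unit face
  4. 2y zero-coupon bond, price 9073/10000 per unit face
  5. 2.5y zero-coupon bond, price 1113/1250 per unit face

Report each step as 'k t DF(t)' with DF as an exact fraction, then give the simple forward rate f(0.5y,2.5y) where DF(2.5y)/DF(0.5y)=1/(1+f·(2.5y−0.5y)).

step 1 [0.5y] bond c/2=1/100: DF=(100293/100000 − 1/100·(0))/(1+1/100) = 993/1000 ≈ 0.993000
step 2 [1y] swap r/2=97/19833: DF=(1 − 97/19833·(0.993000))/(1+97/19833) = 9903/10000 ≈ 0.990300
step 3 [1.5y] zero: DF = P = 9529/10000 ≈ 0.952900
step 4 [2y] zero: DF = P = 9073/10000 ≈ 0.907300
step 5 [2.5y] zero: DF = P = 1113/1250 ≈ 0.890400

1 1/2 993/1000
2 1 9903/10000
3 3/2 9529/10000
4 2 9073/10000
5 5/2 1113/1250
f(0.5y,2.5y) = ((993/1000)/(1113/1250) − 1)/(2) = 171/2968 ≈ 5.7615%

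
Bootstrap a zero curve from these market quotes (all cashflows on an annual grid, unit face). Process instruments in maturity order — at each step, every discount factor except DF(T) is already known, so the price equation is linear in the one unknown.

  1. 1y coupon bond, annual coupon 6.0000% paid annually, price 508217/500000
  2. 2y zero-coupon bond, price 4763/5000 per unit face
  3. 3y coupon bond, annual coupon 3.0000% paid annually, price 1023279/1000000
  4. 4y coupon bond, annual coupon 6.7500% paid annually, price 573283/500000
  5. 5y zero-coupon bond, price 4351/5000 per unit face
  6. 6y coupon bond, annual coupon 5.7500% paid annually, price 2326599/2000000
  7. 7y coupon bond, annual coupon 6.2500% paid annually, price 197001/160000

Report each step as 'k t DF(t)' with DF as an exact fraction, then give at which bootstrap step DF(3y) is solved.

1 1 9589/10000
2 2 4763/5000
3 3 4689/5000
4 4 8939/10000
5 5 4351/5000
6 6 2123/2500
7 7 67/80
DF(3y) is solved at step 3

step 1 [1y] bond c/1=3/50: DF=(508217/500000 − 3/50·(0))/(1+3/50) = 9589/10000 ≈ 0.958900
step 2 [2y] zero: DF = P = 4763/5000 ≈ 0.952600
step 3 [3y] bond c/1=3/100: DF=(1023279/1000000 − 3/100·(0.958900+0.952600))/(1+3/100) = 4689/5000 ≈ 0.937800
step 4 [4y] bond c/1=27/400: DF=(573283/500000 − 27/400·(0.958900+0.952600+0.937800))/(1+27/400) = 8939/10000 ≈ 0.893900
step 5 [5y] zero: DF = P = 4351/5000 ≈ 0.870200
step 6 [6y] bond c/1=23/400: DF=(2326599/2000000 − 23/400·(0.958900+0.952600+0.937800+0.893900+0.870200))/(1+23/400) = 2123/2500 ≈ 0.849200
step 7 [7y] bond c/1=1/16: DF=(197001/160000 − 1/16·(0.958900+0.952600+0.937800+0.893900+0.870200+0.849200))/(1+1/16) = 67/80 ≈ 0.837500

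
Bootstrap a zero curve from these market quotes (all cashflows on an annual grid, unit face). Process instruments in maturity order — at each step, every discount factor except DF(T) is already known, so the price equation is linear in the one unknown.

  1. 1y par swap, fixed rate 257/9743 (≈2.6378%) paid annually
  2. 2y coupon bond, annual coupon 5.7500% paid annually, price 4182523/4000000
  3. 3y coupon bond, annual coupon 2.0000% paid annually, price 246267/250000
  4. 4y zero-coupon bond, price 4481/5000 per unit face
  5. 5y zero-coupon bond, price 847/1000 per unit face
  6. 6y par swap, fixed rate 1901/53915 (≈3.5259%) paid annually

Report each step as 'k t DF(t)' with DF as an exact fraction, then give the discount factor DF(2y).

step 1 [1y] swap r/1=257/9743: DF=(1 − 257/9743·(0))/(1+257/9743) = 9743/10000 ≈ 0.974300
step 2 [2y] bond c/1=23/400: DF=(4182523/4000000 − 23/400·(0.974300))/(1+23/400) = 4679/5000 ≈ 0.935800
step 3 [3y] bond c/1=1/50: DF=(246267/250000 − 1/50·(0.974300+0.935800))/(1+1/50) = 9283/10000 ≈ 0.928300
step 4 [4y] zero: DF = P = 4481/5000 ≈ 0.896200
step 5 [5y] zero: DF = P = 847/1000 ≈ 0.847000
step 6 [6y] swap r/1=1901/53915: DF=(1 − 1901/53915·(0.974300+0.935800+0.928300+0.896200+0.847000))/(1+1901/53915) = 8099/10000 ≈ 0.809900

1 1 9743/10000
2 2 4679/5000
3 3 9283/10000
4 4 4481/5000
5 5 847/1000
6 6 8099/10000
DF(2y) = 4679/5000 ≈ 0.935800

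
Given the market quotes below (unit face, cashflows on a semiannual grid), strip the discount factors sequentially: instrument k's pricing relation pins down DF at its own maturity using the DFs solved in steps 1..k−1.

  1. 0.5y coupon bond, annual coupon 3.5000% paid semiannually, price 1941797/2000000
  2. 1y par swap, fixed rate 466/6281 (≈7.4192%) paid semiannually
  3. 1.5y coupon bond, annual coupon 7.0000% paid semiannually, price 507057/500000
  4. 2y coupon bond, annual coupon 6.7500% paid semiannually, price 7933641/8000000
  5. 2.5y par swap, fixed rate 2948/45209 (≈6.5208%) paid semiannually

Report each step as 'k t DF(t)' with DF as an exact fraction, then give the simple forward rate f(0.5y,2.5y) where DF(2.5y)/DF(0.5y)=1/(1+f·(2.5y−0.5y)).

1 1/2 4771/5000
2 1 9301/10000
3 3/2 9161/10000
4 2 8679/10000
5 5/2 4263/5000
f(0.5y,2.5y) = ((4771/5000)/(4263/5000) − 1)/(2) = 254/4263 ≈ 5.9582%

step 1 [0.5y] bond c/2=7/400: DF=(1941797/2000000 − 7/400·(0))/(1+7/400) = 4771/5000 ≈ 0.954200
step 2 [1y] swap r/2=233/6281: DF=(1 − 233/6281·(0.954200))/(1+233/6281) = 9301/10000 ≈ 0.930100
step 3 [1.5y] bond c/2=7/200: DF=(507057/500000 − 7/200·(0.954200+0.930100))/(1+7/200) = 9161/10000 ≈ 0.916100
step 4 [2y] bond c/2=27/800: DF=(7933641/8000000 − 27/800·(0.954200+0.930100+0.916100))/(1+27/800) = 8679/10000 ≈ 0.867900
step 5 [2.5y] swap r/2=1474/45209: DF=(1 − 1474/45209·(0.954200+0.930100+0.916100+0.867900))/(1+1474/45209) = 4263/5000 ≈ 0.852600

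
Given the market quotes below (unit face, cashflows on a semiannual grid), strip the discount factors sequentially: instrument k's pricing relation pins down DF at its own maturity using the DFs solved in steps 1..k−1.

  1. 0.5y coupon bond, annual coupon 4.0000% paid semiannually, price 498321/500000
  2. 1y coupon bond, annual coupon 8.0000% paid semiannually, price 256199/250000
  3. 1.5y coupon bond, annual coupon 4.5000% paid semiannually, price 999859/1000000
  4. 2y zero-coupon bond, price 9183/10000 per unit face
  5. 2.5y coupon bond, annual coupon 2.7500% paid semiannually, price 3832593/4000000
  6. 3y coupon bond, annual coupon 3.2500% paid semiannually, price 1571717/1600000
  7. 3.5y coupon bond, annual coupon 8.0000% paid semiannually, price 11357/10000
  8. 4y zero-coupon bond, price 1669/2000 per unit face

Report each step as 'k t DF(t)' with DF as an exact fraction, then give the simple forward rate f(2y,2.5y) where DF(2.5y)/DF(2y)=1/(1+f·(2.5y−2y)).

step 1 [0.5y] bond c/2=1/50: DF=(498321/500000 − 1/50·(0))/(1+1/50) = 9771/10000 ≈ 0.977100
step 2 [1y] bond c/2=1/25: DF=(256199/250000 − 1/25·(0.977100))/(1+1/25) = 4739/5000 ≈ 0.947800
step 3 [1.5y] bond c/2=9/400: DF=(999859/1000000 − 9/400·(0.977100+0.947800))/(1+9/400) = 1871/2000 ≈ 0.935500
step 4 [2y] zero: DF = P = 9183/10000 ≈ 0.918300
step 5 [2.5y] bond c/2=11/800: DF=(3832593/4000000 − 11/800·(0.977100+0.947800+0.935500+0.918300))/(1+11/800) = 8939/10000 ≈ 0.893900
step 6 [3y] bond c/2=13/800: DF=(1571717/1600000 − 13/800·(0.977100+0.947800+0.935500+0.918300+0.893900))/(1+13/800) = 8919/10000 ≈ 0.891900
step 7 [3.5y] bond c/2=1/25: DF=(11357/10000 − 1/25·(0.977100+0.947800+0.935500+0.918300+0.893900+0.891900))/(1+1/25) = 439/500 ≈ 0.878000
step 8 [4y] zero: DF = P = 1669/2000 ≈ 0.834500

1 1/2 9771/10000
2 1 4739/5000
3 3/2 1871/2000
4 2 9183/10000
5 5/2 8939/10000
6 3 8919/10000
7 7/2 439/500
8 4 1669/2000
f(2y,2.5y) = ((9183/10000)/(8939/10000) − 1)/(1/2) = 488/8939 ≈ 5.4592%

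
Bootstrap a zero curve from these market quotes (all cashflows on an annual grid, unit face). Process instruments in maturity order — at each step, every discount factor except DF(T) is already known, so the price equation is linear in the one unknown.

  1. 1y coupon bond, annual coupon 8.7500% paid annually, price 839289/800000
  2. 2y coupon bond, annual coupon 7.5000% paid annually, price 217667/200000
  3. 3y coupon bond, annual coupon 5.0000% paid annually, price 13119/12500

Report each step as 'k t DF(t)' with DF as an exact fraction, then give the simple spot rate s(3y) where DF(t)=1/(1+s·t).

step 1 [1y] bond c/1=7/80: DF=(839289/800000 − 7/80·(0))/(1+7/80) = 9647/10000 ≈ 0.964700
step 2 [2y] bond c/1=3/40: DF=(217667/200000 − 3/40·(0.964700))/(1+3/40) = 9451/10000 ≈ 0.945100
step 3 [3y] bond c/1=1/20: DF=(13119/12500 − 1/20·(0.964700+0.945100))/(1+1/20) = 4543/5000 ≈ 0.908600

1 1 9647/10000
2 2 9451/10000
3 3 4543/5000
s(3y) = (1/(4543/5000) − 1)/(3) = 457/13629 ≈ 3.3531%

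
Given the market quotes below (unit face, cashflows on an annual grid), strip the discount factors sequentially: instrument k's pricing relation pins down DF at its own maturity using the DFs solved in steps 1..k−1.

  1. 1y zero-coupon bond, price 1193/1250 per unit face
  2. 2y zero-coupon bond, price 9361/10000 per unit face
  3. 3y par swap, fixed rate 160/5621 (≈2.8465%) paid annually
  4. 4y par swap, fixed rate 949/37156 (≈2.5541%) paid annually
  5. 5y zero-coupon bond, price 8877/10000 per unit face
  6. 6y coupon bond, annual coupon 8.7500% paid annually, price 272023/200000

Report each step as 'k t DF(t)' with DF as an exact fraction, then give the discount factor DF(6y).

1 1 1193/1250
2 2 9361/10000
3 3 23/25
4 4 9051/10000
5 5 8877/10000
6 6 8803/10000
DF(6y) = 8803/10000 ≈ 0.880300

step 1 [1y] zero: DF = P = 1193/1250 ≈ 0.954400
step 2 [2y] zero: DF = P = 9361/10000 ≈ 0.936100
step 3 [3y] swap r/1=160/5621: DF=(1 − 160/5621·(0.954400+0.936100))/(1+160/5621) = 23/25 ≈ 0.920000
step 4 [4y] swap r/1=949/37156: DF=(1 − 949/37156·(0.954400+0.936100+0.920000))/(1+949/37156) = 9051/10000 ≈ 0.905100
step 5 [5y] zero: DF = P = 8877/10000 ≈ 0.887700
step 6 [6y] bond c/1=7/80: DF=(272023/200000 − 7/80·(0.954400+0.936100+0.920000+0.905100+0.887700))/(1+7/80) = 8803/10000 ≈ 0.880300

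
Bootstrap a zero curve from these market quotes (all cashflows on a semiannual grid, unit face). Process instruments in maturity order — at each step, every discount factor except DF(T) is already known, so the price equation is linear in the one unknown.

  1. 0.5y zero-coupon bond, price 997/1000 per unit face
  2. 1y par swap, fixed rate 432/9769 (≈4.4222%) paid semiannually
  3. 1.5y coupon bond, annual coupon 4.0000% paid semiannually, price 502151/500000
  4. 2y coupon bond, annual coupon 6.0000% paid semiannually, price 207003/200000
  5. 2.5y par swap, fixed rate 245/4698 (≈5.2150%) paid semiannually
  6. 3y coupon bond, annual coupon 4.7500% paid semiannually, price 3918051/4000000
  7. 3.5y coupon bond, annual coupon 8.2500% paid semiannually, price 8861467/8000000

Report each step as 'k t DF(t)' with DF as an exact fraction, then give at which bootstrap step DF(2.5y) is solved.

step 1 [0.5y] zero: DF = P = 997/1000 ≈ 0.997000
step 2 [1y] swap r/2=216/9769: DF=(1 − 216/9769·(0.997000))/(1+216/9769) = 598/625 ≈ 0.956800
step 3 [1.5y] bond c/2=1/50: DF=(502151/500000 − 1/50·(0.997000+0.956800))/(1+1/50) = 9463/10000 ≈ 0.946300
step 4 [2y] bond c/2=3/100: DF=(207003/200000 − 3/100·(0.997000+0.956800+0.946300))/(1+3/100) = 2301/2500 ≈ 0.920400
step 5 [2.5y] swap r/2=245/9396: DF=(1 − 245/9396·(0.997000+0.956800+0.946300+0.920400))/(1+245/9396) = 351/400 ≈ 0.877500
step 6 [3y] bond c/2=19/800: DF=(3918051/4000000 − 19/800·(0.997000+0.956800+0.946300+0.920400+0.877500))/(1+19/800) = 4239/5000 ≈ 0.847800
step 7 [3.5y] bond c/2=33/800: DF=(8861467/8000000 − 33/800·(0.997000+0.956800+0.946300+0.920400+0.877500+0.847800))/(1+33/800) = 8441/10000 ≈ 0.844100

1 1/2 997/1000
2 1 598/625
3 3/2 9463/10000
4 2 2301/2500
5 5/2 351/400
6 3 4239/5000
7 7/2 8441/10000
DF(2.5y) is solved at step 5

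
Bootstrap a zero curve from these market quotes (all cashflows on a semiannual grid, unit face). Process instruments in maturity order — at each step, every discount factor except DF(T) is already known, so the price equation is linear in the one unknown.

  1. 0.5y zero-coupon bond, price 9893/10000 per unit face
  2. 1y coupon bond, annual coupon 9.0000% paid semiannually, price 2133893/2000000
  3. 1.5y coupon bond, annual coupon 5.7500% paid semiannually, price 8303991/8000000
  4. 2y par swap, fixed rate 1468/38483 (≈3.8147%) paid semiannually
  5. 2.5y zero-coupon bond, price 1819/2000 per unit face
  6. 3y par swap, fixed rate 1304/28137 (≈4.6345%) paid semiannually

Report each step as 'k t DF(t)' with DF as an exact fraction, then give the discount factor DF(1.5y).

step 1 [0.5y] zero: DF = P = 9893/10000 ≈ 0.989300
step 2 [1y] bond c/2=9/200: DF=(2133893/2000000 − 9/200·(0.989300))/(1+9/200) = 1223/1250 ≈ 0.978400
step 3 [1.5y] bond c/2=23/800: DF=(8303991/8000000 − 23/800·(0.989300+0.978400))/(1+23/800) = 477/500 ≈ 0.954000
step 4 [2y] swap r/2=734/38483: DF=(1 − 734/38483·(0.989300+0.978400+0.954000))/(1+734/38483) = 4633/5000 ≈ 0.926600
step 5 [2.5y] zero: DF = P = 1819/2000 ≈ 0.909500
step 6 [3y] swap r/2=652/28137: DF=(1 − 652/28137·(0.989300+0.978400+0.954000+0.926600+0.909500))/(1+652/28137) = 1087/1250 ≈ 0.869600

1 1/2 9893/10000
2 1 1223/1250
3 3/2 477/500
4 2 4633/5000
5 5/2 1819/2000
6 3 1087/1250
DF(1.5y) = 477/500 ≈ 0.954000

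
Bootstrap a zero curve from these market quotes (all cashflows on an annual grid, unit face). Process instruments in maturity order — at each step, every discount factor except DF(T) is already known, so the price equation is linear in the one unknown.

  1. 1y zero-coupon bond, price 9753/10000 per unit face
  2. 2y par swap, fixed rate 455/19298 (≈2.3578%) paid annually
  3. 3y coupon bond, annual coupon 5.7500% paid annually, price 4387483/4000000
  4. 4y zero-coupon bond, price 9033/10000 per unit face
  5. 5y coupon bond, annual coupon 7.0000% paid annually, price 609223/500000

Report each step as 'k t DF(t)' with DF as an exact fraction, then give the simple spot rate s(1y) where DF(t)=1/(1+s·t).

step 1 [1y] zero: DF = P = 9753/10000 ≈ 0.975300
step 2 [2y] swap r/1=455/19298: DF=(1 − 455/19298·(0.975300))/(1+455/19298) = 1909/2000 ≈ 0.954500
step 3 [3y] bond c/1=23/400: DF=(4387483/4000000 − 23/400·(0.975300+0.954500))/(1+23/400) = 9323/10000 ≈ 0.932300
step 4 [4y] zero: DF = P = 9033/10000 ≈ 0.903300
step 5 [5y] bond c/1=7/100: DF=(609223/500000 − 7/100·(0.975300+0.954500+0.932300+0.903300))/(1+7/100) = 2231/2500 ≈ 0.892400

1 1 9753/10000
2 2 1909/2000
3 3 9323/10000
4 4 9033/10000
5 5 2231/2500
s(1y) = (1/(9753/10000) − 1)/(1) = 247/9753 ≈ 2.5326%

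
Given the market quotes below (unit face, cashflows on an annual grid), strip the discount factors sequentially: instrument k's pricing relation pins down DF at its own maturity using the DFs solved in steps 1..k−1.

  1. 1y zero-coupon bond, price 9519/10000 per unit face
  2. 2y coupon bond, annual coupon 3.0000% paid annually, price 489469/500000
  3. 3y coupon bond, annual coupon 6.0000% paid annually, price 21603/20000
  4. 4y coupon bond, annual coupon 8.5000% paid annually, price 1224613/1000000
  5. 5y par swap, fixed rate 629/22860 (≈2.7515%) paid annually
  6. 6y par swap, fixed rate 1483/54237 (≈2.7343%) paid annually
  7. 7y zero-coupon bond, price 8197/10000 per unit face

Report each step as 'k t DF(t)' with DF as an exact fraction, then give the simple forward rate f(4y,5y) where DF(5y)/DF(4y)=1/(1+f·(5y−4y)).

1 1 9519/10000
2 2 9227/10000
3 3 9129/10000
4 4 9103/10000
5 5 4371/5000
6 6 8517/10000
7 7 8197/10000
f(4y,5y) = ((9103/10000)/(4371/5000) − 1)/(1) = 361/8742 ≈ 4.1295%

step 1 [1y] zero: DF = P = 9519/10000 ≈ 0.951900
step 2 [2y] bond c/1=3/100: DF=(489469/500000 − 3/100·(0.951900))/(1+3/100) = 9227/10000 ≈ 0.922700
step 3 [3y] bond c/1=3/50: DF=(21603/20000 − 3/50·(0.951900+0.922700))/(1+3/50) = 9129/10000 ≈ 0.912900
step 4 [4y] bond c/1=17/200: DF=(1224613/1000000 − 17/200·(0.951900+0.922700+0.912900))/(1+17/200) = 9103/10000 ≈ 0.910300
step 5 [5y] swap r/1=629/22860: DF=(1 − 629/22860·(0.951900+0.922700+0.912900+0.910300))/(1+629/22860) = 4371/5000 ≈ 0.874200
step 6 [6y] swap r/1=1483/54237: DF=(1 − 1483/54237·(0.951900+0.922700+0.912900+0.910300+0.874200))/(1+1483/54237) = 8517/10000 ≈ 0.851700
step 7 [7y] zero: DF = P = 8197/10000 ≈ 0.819700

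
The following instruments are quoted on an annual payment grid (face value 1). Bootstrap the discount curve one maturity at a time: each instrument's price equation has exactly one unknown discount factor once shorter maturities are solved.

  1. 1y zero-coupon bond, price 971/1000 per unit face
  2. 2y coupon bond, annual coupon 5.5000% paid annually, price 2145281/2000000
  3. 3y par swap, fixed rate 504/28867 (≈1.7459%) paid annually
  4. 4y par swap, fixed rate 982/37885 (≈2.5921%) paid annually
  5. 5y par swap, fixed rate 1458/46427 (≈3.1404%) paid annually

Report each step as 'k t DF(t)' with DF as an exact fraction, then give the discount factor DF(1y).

1 1 971/1000
2 2 9661/10000
3 3 1187/1250
4 4 4509/5000
5 5 4271/5000
DF(1y) = 971/1000 ≈ 0.971000

step 1 [1y] zero: DF = P = 971/1000 ≈ 0.971000
step 2 [2y] bond c/1=11/200: DF=(2145281/2000000 − 11/200·(0.971000))/(1+11/200) = 9661/10000 ≈ 0.966100
step 3 [3y] swap r/1=504/28867: DF=(1 − 504/28867·(0.971000+0.966100))/(1+504/28867) = 1187/1250 ≈ 0.949600
step 4 [4y] swap r/1=982/37885: DF=(1 − 982/37885·(0.971000+0.966100+0.949600))/(1+982/37885) = 4509/5000 ≈ 0.901800
step 5 [5y] swap r/1=1458/46427: DF=(1 − 1458/46427·(0.971000+0.966100+0.949600+0.901800))/(1+1458/46427) = 4271/5000 ≈ 0.854200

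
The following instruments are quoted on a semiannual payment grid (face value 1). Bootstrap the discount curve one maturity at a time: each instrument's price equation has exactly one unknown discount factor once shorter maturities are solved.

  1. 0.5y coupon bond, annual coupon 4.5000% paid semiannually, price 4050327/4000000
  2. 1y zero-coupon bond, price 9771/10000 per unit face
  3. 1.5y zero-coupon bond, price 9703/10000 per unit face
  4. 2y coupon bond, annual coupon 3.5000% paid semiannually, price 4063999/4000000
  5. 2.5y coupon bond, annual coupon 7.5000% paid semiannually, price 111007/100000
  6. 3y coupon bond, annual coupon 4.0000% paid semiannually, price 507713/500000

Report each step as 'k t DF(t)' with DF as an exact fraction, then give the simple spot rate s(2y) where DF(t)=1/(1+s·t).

1 1/2 9903/10000
2 1 9771/10000
3 3/2 9703/10000
4 2 237/250
5 5/2 1859/2000
6 3 9011/10000
s(2y) = (1/(237/250) − 1)/(2) = 13/474 ≈ 2.7426%

step 1 [0.5y] bond c/2=9/400: DF=(4050327/4000000 − 9/400·(0))/(1+9/400) = 9903/10000 ≈ 0.990300
step 2 [1y] zero: DF = P = 9771/10000 ≈ 0.977100
step 3 [1.5y] zero: DF = P = 9703/10000 ≈ 0.970300
step 4 [2y] bond c/2=7/400: DF=(4063999/4000000 − 7/400·(0.990300+0.977100+0.970300))/(1+7/400) = 237/250 ≈ 0.948000
step 5 [2.5y] bond c/2=3/80: DF=(111007/100000 − 3/80·(0.990300+0.977100+0.970300+0.948000))/(1+3/80) = 1859/2000 ≈ 0.929500
step 6 [3y] bond c/2=1/50: DF=(507713/500000 − 1/50·(0.990300+0.977100+0.970300+0.948000+0.929500))/(1+1/50) = 9011/10000 ≈ 0.901100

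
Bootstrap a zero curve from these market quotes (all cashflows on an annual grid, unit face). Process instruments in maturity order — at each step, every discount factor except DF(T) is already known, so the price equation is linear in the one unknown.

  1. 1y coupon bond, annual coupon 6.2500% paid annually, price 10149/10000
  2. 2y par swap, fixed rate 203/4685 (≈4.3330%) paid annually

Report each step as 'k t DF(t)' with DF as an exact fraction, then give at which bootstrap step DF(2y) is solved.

1 1 597/625
2 2 2297/2500
DF(2y) is solved at step 2

step 1 [1y] bond c/1=1/16: DF=(10149/10000 − 1/16·(0))/(1+1/16) = 597/625 ≈ 0.955200
step 2 [2y] swap r/1=203/4685: DF=(1 − 203/4685·(0.955200))/(1+203/4685) = 2297/2500 ≈ 0.918800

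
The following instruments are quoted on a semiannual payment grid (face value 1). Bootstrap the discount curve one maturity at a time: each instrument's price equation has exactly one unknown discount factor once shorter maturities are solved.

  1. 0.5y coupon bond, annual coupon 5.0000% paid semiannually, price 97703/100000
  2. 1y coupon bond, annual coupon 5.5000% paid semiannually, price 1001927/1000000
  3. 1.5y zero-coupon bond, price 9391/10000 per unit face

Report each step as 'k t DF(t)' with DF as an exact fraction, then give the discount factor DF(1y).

1 1/2 2383/2500
2 1 1187/1250
3 3/2 9391/10000
DF(1y) = 1187/1250 ≈ 0.949600

step 1 [0.5y] bond c/2=1/40: DF=(97703/100000 − 1/40·(0))/(1+1/40) = 2383/2500 ≈ 0.953200
step 2 [1y] bond c/2=11/400: DF=(1001927/1000000 − 11/400·(0.953200))/(1+11/400) = 1187/1250 ≈ 0.949600
step 3 [1.5y] zero: DF = P = 9391/10000 ≈ 0.939100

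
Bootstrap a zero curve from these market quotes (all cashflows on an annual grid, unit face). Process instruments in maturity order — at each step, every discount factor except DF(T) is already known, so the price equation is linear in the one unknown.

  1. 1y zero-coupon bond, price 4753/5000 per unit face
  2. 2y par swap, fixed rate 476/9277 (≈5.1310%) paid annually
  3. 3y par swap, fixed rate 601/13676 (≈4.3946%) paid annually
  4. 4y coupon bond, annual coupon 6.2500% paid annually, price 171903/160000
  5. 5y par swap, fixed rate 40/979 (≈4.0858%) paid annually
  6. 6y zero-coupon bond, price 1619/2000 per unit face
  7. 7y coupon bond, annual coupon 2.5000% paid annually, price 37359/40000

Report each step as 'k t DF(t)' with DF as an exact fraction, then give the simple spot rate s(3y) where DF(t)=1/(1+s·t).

step 1 [1y] zero: DF = P = 4753/5000 ≈ 0.950600
step 2 [2y] swap r/1=476/9277: DF=(1 − 476/9277·(0.950600))/(1+476/9277) = 1131/1250 ≈ 0.904800
step 3 [3y] swap r/1=601/13676: DF=(1 − 601/13676·(0.950600+0.904800))/(1+601/13676) = 4399/5000 ≈ 0.879800
step 4 [4y] bond c/1=1/16: DF=(171903/160000 − 1/16·(0.950600+0.904800+0.879800))/(1+1/16) = 8503/10000 ≈ 0.850300
step 5 [5y] swap r/1=40/979: DF=(1 − 40/979·(0.950600+0.904800+0.879800+0.850300))/(1+40/979) = 41/50 ≈ 0.820000
step 6 [6y] zero: DF = P = 1619/2000 ≈ 0.809500
step 7 [7y] bond c/1=1/40: DF=(37359/40000 − 1/40·(0.950600+0.904800+0.879800+0.850300+0.820000+0.809500))/(1+1/40) = 98/125 ≈ 0.784000

1 1 4753/5000
2 2 1131/1250
3 3 4399/5000
4 4 8503/10000
5 5 41/50
6 6 1619/2000
7 7 98/125
s(3y) = (1/(4399/5000) − 1)/(3) = 601/13197 ≈ 4.5541%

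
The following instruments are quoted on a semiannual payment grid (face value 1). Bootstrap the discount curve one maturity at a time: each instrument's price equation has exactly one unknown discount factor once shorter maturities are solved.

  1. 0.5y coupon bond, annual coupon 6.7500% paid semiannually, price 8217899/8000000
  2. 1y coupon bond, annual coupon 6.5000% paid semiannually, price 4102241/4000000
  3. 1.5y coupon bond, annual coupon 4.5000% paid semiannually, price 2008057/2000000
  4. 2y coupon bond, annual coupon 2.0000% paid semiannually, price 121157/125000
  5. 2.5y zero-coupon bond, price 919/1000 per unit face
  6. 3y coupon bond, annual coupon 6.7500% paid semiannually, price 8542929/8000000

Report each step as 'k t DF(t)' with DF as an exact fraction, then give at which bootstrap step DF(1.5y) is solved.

1 1/2 9937/10000
2 1 481/500
3 3/2 9389/10000
4 2 931/1000
5 5/2 919/1000
6 3 8781/10000
DF(1.5y) is solved at step 3

step 1 [0.5y] bond c/2=27/800: DF=(8217899/8000000 − 27/800·(0))/(1+27/800) = 9937/10000 ≈ 0.993700
step 2 [1y] bond c/2=13/400: DF=(4102241/4000000 − 13/400·(0.993700))/(1+13/400) = 481/500 ≈ 0.962000
step 3 [1.5y] bond c/2=9/400: DF=(2008057/2000000 − 9/400·(0.993700+0.962000))/(1+9/400) = 9389/10000 ≈ 0.938900
step 4 [2y] bond c/2=1/100: DF=(121157/125000 − 1/100·(0.993700+0.962000+0.938900))/(1+1/100) = 931/1000 ≈ 0.931000
step 5 [2.5y] zero: DF = P = 919/1000 ≈ 0.919000
step 6 [3y] bond c/2=27/800: DF=(8542929/8000000 − 27/800·(0.993700+0.962000+0.938900+0.931000+0.919000))/(1+27/800) = 8781/10000 ≈ 0.878100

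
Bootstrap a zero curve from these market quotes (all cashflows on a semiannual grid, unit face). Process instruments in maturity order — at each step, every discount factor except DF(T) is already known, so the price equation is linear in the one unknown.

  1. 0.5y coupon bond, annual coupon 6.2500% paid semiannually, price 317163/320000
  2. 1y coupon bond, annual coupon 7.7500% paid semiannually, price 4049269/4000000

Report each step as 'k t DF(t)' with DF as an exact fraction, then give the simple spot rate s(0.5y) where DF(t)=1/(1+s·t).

step 1 [0.5y] bond c/2=1/32: DF=(317163/320000 − 1/32·(0))/(1+1/32) = 9611/10000 ≈ 0.961100
step 2 [1y] bond c/2=31/800: DF=(4049269/4000000 − 31/800·(0.961100))/(1+31/800) = 9387/10000 ≈ 0.938700

1 1/2 9611/10000
2 1 9387/10000
s(0.5y) = (1/(9611/10000) − 1)/(1/2) = 778/9611 ≈ 8.0949%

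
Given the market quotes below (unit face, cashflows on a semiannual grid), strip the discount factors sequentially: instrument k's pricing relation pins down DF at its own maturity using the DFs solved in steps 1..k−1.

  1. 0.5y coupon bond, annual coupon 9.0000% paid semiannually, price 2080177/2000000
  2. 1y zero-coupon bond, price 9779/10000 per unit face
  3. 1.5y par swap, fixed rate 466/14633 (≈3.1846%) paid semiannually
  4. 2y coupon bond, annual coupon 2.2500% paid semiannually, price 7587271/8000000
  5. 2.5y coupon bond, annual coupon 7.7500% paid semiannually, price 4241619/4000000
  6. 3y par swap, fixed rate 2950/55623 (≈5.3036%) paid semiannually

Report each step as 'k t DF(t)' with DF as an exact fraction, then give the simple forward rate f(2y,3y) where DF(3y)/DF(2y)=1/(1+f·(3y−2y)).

step 1 [0.5y] bond c/2=9/200: DF=(2080177/2000000 − 9/200·(0))/(1+9/200) = 9953/10000 ≈ 0.995300
step 2 [1y] zero: DF = P = 9779/10000 ≈ 0.977900
step 3 [1.5y] swap r/2=233/14633: DF=(1 − 233/14633·(0.995300+0.977900))/(1+233/14633) = 4767/5000 ≈ 0.953400
step 4 [2y] bond c/2=9/800: DF=(7587271/8000000 − 9/800·(0.995300+0.977900+0.953400))/(1+9/800) = 9053/10000 ≈ 0.905300
step 5 [2.5y] bond c/2=31/800: DF=(4241619/4000000 − 31/800·(0.995300+0.977900+0.953400+0.905300))/(1+31/800) = 8779/10000 ≈ 0.877900
step 6 [3y] swap r/2=1475/55623: DF=(1 − 1475/55623·(0.995300+0.977900+0.953400+0.905300+0.877900))/(1+1475/55623) = 341/400 ≈ 0.852500

1 1/2 9953/10000
2 1 9779/10000
3 3/2 4767/5000
4 2 9053/10000
5 5/2 8779/10000
6 3 341/400
f(2y,3y) = ((9053/10000)/(341/400) − 1)/(1) = 48/775 ≈ 6.1935%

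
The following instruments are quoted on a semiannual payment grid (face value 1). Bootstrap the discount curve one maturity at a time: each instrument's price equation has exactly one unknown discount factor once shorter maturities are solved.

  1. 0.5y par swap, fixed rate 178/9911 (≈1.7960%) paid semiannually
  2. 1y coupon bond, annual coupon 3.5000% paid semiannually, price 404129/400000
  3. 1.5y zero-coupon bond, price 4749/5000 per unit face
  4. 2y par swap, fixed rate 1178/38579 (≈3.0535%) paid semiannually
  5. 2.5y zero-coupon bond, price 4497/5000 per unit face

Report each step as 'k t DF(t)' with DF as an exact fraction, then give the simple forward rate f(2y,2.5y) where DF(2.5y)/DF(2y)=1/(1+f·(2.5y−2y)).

1 1/2 9911/10000
2 1 9759/10000
3 3/2 4749/5000
4 2 9411/10000
5 5/2 4497/5000
f(2y,2.5y) = ((9411/10000)/(4497/5000) − 1)/(1/2) = 139/1499 ≈ 9.2728%

step 1 [0.5y] swap r/2=89/9911: DF=(1 − 89/9911·(0))/(1+89/9911) = 9911/10000 ≈ 0.991100
step 2 [1y] bond c/2=7/400: DF=(404129/400000 − 7/400·(0.991100))/(1+7/400) = 9759/10000 ≈ 0.975900
step 3 [1.5y] zero: DF = P = 4749/5000 ≈ 0.949800
step 4 [2y] swap r/2=589/38579: DF=(1 − 589/38579·(0.991100+0.975900+0.949800))/(1+589/38579) = 9411/10000 ≈ 0.941100
step 5 [2.5y] zero: DF = P = 4497/5000 ≈ 0.899400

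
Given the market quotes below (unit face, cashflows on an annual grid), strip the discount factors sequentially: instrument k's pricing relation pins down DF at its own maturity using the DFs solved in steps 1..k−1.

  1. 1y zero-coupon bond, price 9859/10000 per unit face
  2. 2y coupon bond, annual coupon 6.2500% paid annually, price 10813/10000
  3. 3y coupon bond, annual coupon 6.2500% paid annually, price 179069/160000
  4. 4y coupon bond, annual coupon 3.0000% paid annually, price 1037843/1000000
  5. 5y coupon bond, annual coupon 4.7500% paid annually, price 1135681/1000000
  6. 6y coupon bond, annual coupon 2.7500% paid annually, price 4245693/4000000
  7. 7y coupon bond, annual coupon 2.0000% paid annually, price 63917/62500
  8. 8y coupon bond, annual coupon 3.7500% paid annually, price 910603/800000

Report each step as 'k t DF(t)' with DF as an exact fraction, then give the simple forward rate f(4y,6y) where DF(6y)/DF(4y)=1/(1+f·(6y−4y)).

step 1 [1y] zero: DF = P = 9859/10000 ≈ 0.985900
step 2 [2y] bond c/1=1/16: DF=(10813/10000 − 1/16·(0.985900))/(1+1/16) = 9597/10000 ≈ 0.959700
step 3 [3y] bond c/1=1/16: DF=(179069/160000 − 1/16·(0.985900+0.959700))/(1+1/16) = 9389/10000 ≈ 0.938900
step 4 [4y] bond c/1=3/100: DF=(1037843/1000000 − 3/100·(0.985900+0.959700+0.938900))/(1+3/100) = 2309/2500 ≈ 0.923600
step 5 [5y] bond c/1=19/400: DF=(1135681/1000000 − 19/400·(0.985900+0.959700+0.938900+0.923600))/(1+19/400) = 1823/2000 ≈ 0.911500
step 6 [6y] bond c/1=11/400: DF=(4245693/4000000 − 11/400·(0.985900+0.959700+0.938900+0.923600+0.911500))/(1+11/400) = 9067/10000 ≈ 0.906700
step 7 [7y] bond c/1=1/50: DF=(63917/62500 − 1/50·(0.985900+0.959700+0.938900+0.923600+0.911500+0.906700))/(1+1/50) = 8923/10000 ≈ 0.892300
step 8 [8y] bond c/1=3/80: DF=(910603/800000 − 3/80·(0.985900+0.959700+0.938900+0.923600+0.911500+0.906700+0.892300))/(1+3/80) = 1723/2000 ≈ 0.861500

1 1 9859/10000
2 2 9597/10000
3 3 9389/10000
4 4 2309/2500
5 5 1823/2000
6 6 9067/10000
7 7 8923/10000
8 8 1723/2000
f(4y,6y) = ((2309/2500)/(9067/10000) − 1)/(2) = 169/18134 ≈ 0.9320%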